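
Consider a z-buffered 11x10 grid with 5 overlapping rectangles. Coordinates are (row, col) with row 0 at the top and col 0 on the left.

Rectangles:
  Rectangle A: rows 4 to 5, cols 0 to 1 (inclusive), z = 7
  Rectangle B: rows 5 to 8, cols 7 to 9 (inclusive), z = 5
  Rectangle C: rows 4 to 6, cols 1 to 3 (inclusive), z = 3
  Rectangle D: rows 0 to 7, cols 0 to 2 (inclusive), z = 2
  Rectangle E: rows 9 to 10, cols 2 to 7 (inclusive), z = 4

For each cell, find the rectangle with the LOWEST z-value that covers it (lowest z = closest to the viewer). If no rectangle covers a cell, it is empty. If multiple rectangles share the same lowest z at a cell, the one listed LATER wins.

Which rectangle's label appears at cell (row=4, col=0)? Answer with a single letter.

Check cell (4,0):
  A: rows 4-5 cols 0-1 z=7 -> covers; best now A (z=7)
  B: rows 5-8 cols 7-9 -> outside (row miss)
  C: rows 4-6 cols 1-3 -> outside (col miss)
  D: rows 0-7 cols 0-2 z=2 -> covers; best now D (z=2)
  E: rows 9-10 cols 2-7 -> outside (row miss)
Winner: D at z=2

Answer: D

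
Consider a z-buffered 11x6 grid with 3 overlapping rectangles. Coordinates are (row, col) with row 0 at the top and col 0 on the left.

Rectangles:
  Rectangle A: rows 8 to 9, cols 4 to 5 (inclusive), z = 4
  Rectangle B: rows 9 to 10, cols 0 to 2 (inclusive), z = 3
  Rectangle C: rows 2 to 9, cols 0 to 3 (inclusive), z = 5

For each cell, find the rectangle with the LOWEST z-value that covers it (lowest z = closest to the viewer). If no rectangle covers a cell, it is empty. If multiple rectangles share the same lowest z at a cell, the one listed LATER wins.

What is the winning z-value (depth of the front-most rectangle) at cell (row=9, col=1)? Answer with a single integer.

Answer: 3

Derivation:
Check cell (9,1):
  A: rows 8-9 cols 4-5 -> outside (col miss)
  B: rows 9-10 cols 0-2 z=3 -> covers; best now B (z=3)
  C: rows 2-9 cols 0-3 z=5 -> covers; best now B (z=3)
Winner: B at z=3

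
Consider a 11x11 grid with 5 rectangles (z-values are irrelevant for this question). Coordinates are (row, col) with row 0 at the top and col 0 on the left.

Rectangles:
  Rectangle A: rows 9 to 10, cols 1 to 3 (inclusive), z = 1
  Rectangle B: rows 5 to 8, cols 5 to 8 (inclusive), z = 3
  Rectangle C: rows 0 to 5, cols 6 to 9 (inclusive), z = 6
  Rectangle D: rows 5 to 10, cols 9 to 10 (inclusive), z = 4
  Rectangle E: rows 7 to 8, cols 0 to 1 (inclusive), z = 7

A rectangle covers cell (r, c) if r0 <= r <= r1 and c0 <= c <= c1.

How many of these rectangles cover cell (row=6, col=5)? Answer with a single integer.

Answer: 1

Derivation:
Check cell (6,5):
  A: rows 9-10 cols 1-3 -> outside (row miss)
  B: rows 5-8 cols 5-8 -> covers
  C: rows 0-5 cols 6-9 -> outside (row miss)
  D: rows 5-10 cols 9-10 -> outside (col miss)
  E: rows 7-8 cols 0-1 -> outside (row miss)
Count covering = 1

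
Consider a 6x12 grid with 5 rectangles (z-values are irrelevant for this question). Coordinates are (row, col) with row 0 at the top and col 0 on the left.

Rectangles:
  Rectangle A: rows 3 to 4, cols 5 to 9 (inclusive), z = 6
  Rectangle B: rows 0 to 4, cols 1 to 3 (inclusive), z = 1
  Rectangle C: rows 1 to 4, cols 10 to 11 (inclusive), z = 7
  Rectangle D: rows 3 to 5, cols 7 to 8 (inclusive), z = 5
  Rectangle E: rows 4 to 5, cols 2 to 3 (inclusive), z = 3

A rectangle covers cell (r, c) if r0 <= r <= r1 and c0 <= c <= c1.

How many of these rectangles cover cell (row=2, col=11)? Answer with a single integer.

Answer: 1

Derivation:
Check cell (2,11):
  A: rows 3-4 cols 5-9 -> outside (row miss)
  B: rows 0-4 cols 1-3 -> outside (col miss)
  C: rows 1-4 cols 10-11 -> covers
  D: rows 3-5 cols 7-8 -> outside (row miss)
  E: rows 4-5 cols 2-3 -> outside (row miss)
Count covering = 1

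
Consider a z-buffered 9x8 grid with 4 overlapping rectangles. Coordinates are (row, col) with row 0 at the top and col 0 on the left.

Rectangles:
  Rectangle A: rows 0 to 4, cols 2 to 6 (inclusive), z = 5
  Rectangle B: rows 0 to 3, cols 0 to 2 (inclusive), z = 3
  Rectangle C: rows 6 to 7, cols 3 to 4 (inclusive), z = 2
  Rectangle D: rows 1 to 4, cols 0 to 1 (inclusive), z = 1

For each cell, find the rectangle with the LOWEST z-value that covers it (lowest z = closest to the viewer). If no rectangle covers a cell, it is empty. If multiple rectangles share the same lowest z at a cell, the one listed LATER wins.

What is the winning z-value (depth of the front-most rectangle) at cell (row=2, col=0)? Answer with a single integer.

Answer: 1

Derivation:
Check cell (2,0):
  A: rows 0-4 cols 2-6 -> outside (col miss)
  B: rows 0-3 cols 0-2 z=3 -> covers; best now B (z=3)
  C: rows 6-7 cols 3-4 -> outside (row miss)
  D: rows 1-4 cols 0-1 z=1 -> covers; best now D (z=1)
Winner: D at z=1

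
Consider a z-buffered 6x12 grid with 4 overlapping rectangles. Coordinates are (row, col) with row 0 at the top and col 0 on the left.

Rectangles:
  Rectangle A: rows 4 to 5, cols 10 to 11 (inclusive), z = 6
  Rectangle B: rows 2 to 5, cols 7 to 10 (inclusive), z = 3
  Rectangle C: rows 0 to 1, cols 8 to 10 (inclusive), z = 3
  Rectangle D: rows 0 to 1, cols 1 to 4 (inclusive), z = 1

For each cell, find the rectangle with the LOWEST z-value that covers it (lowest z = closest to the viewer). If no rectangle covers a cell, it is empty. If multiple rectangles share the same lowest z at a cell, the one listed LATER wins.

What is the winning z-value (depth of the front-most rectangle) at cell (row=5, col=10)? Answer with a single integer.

Check cell (5,10):
  A: rows 4-5 cols 10-11 z=6 -> covers; best now A (z=6)
  B: rows 2-5 cols 7-10 z=3 -> covers; best now B (z=3)
  C: rows 0-1 cols 8-10 -> outside (row miss)
  D: rows 0-1 cols 1-4 -> outside (row miss)
Winner: B at z=3

Answer: 3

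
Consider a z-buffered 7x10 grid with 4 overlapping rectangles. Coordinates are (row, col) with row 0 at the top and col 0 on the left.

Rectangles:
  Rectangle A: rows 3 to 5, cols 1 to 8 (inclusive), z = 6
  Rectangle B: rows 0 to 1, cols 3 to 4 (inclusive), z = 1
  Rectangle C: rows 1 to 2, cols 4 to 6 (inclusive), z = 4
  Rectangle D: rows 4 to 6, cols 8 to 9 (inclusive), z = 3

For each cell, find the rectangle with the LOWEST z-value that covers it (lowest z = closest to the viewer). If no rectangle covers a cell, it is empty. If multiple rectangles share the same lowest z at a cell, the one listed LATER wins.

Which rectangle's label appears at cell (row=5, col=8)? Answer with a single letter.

Check cell (5,8):
  A: rows 3-5 cols 1-8 z=6 -> covers; best now A (z=6)
  B: rows 0-1 cols 3-4 -> outside (row miss)
  C: rows 1-2 cols 4-6 -> outside (row miss)
  D: rows 4-6 cols 8-9 z=3 -> covers; best now D (z=3)
Winner: D at z=3

Answer: D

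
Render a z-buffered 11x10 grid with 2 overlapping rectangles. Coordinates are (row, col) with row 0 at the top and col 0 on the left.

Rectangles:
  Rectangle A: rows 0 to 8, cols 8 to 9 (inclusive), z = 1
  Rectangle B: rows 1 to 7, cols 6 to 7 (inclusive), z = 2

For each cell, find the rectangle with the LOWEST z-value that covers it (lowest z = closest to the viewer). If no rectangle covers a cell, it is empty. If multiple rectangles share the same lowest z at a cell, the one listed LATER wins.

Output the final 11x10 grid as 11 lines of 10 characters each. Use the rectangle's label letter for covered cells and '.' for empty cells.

........AA
......BBAA
......BBAA
......BBAA
......BBAA
......BBAA
......BBAA
......BBAA
........AA
..........
..........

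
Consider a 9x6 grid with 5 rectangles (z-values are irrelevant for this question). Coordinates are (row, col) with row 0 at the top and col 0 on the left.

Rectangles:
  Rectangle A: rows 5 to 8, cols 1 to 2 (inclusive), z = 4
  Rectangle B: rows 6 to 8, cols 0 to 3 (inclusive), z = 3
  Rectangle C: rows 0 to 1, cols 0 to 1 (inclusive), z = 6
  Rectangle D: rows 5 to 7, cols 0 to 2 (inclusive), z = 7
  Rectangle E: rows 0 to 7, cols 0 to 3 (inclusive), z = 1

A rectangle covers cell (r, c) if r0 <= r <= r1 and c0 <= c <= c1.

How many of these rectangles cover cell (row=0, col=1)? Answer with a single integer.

Check cell (0,1):
  A: rows 5-8 cols 1-2 -> outside (row miss)
  B: rows 6-8 cols 0-3 -> outside (row miss)
  C: rows 0-1 cols 0-1 -> covers
  D: rows 5-7 cols 0-2 -> outside (row miss)
  E: rows 0-7 cols 0-3 -> covers
Count covering = 2

Answer: 2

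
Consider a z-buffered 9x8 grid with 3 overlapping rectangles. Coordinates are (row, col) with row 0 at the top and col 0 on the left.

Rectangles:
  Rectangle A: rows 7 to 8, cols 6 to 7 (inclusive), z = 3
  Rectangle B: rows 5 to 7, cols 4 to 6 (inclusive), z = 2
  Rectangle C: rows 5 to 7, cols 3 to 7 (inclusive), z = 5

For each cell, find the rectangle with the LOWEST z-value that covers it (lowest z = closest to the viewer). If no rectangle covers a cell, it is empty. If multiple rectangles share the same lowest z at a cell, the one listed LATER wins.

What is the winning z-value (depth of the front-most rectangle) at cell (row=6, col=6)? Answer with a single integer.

Answer: 2

Derivation:
Check cell (6,6):
  A: rows 7-8 cols 6-7 -> outside (row miss)
  B: rows 5-7 cols 4-6 z=2 -> covers; best now B (z=2)
  C: rows 5-7 cols 3-7 z=5 -> covers; best now B (z=2)
Winner: B at z=2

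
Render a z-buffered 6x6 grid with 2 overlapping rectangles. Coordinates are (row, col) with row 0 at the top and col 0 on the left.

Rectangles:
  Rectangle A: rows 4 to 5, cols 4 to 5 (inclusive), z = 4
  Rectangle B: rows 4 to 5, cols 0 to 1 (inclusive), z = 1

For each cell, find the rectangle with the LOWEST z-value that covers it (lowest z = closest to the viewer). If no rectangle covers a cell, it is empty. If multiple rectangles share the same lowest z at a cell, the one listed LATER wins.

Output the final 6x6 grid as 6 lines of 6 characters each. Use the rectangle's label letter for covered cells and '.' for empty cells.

......
......
......
......
BB..AA
BB..AA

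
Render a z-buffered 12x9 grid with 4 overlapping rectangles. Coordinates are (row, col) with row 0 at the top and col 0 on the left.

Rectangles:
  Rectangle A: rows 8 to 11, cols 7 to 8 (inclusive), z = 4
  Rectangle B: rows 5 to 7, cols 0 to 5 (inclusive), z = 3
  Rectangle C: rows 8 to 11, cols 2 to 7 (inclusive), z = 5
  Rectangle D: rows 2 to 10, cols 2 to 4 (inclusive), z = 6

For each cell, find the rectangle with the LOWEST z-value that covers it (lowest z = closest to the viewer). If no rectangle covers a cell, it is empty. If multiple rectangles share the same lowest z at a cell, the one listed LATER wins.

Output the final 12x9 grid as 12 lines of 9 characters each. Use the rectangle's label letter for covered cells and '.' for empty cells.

.........
.........
..DDD....
..DDD....
..DDD....
BBBBBB...
BBBBBB...
BBBBBB...
..CCCCCAA
..CCCCCAA
..CCCCCAA
..CCCCCAA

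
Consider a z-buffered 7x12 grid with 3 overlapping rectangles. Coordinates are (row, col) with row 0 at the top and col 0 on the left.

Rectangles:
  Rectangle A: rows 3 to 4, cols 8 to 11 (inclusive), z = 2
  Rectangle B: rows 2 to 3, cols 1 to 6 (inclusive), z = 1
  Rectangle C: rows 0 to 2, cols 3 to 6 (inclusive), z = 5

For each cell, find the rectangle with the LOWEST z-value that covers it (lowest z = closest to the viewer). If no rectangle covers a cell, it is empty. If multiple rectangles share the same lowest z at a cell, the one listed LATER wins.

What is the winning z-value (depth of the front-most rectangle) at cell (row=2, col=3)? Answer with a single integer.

Check cell (2,3):
  A: rows 3-4 cols 8-11 -> outside (row miss)
  B: rows 2-3 cols 1-6 z=1 -> covers; best now B (z=1)
  C: rows 0-2 cols 3-6 z=5 -> covers; best now B (z=1)
Winner: B at z=1

Answer: 1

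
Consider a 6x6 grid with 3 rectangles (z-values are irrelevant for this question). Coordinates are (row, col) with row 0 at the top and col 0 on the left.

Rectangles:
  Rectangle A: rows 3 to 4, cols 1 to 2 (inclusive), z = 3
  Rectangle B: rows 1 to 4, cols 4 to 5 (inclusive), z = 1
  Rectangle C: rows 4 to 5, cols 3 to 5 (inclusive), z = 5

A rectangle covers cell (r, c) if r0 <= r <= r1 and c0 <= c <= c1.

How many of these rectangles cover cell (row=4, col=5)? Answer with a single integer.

Check cell (4,5):
  A: rows 3-4 cols 1-2 -> outside (col miss)
  B: rows 1-4 cols 4-5 -> covers
  C: rows 4-5 cols 3-5 -> covers
Count covering = 2

Answer: 2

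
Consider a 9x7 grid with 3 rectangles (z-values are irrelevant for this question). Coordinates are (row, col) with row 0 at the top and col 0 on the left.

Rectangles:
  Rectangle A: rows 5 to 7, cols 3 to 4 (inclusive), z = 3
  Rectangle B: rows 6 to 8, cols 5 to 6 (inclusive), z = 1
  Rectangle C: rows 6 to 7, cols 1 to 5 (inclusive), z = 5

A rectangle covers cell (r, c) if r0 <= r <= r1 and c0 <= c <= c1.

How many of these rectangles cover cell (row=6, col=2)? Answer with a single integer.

Check cell (6,2):
  A: rows 5-7 cols 3-4 -> outside (col miss)
  B: rows 6-8 cols 5-6 -> outside (col miss)
  C: rows 6-7 cols 1-5 -> covers
Count covering = 1

Answer: 1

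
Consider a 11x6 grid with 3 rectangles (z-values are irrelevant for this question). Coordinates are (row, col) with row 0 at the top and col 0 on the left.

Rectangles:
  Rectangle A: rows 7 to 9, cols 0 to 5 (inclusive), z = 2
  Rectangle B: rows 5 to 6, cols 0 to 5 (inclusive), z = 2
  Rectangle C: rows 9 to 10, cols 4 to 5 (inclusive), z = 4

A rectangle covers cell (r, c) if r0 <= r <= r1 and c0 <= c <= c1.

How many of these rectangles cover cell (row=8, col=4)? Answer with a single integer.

Check cell (8,4):
  A: rows 7-9 cols 0-5 -> covers
  B: rows 5-6 cols 0-5 -> outside (row miss)
  C: rows 9-10 cols 4-5 -> outside (row miss)
Count covering = 1

Answer: 1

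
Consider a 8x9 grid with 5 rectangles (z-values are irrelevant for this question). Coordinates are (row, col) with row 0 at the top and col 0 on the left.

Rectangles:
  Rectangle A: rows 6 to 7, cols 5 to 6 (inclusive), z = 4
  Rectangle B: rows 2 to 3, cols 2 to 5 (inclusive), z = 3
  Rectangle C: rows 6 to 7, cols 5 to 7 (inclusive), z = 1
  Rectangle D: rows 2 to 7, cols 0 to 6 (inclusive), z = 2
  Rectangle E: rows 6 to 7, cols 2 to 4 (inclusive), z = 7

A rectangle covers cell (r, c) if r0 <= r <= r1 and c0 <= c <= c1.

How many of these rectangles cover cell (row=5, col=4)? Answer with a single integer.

Check cell (5,4):
  A: rows 6-7 cols 5-6 -> outside (row miss)
  B: rows 2-3 cols 2-5 -> outside (row miss)
  C: rows 6-7 cols 5-7 -> outside (row miss)
  D: rows 2-7 cols 0-6 -> covers
  E: rows 6-7 cols 2-4 -> outside (row miss)
Count covering = 1

Answer: 1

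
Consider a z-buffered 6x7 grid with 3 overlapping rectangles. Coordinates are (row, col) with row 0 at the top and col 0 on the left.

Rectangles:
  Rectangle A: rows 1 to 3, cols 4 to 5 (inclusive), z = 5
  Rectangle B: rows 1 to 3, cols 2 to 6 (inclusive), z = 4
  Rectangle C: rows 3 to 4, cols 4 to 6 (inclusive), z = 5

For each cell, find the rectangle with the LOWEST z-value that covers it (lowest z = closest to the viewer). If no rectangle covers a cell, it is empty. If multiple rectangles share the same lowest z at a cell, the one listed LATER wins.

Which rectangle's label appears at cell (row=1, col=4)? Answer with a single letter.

Answer: B

Derivation:
Check cell (1,4):
  A: rows 1-3 cols 4-5 z=5 -> covers; best now A (z=5)
  B: rows 1-3 cols 2-6 z=4 -> covers; best now B (z=4)
  C: rows 3-4 cols 4-6 -> outside (row miss)
Winner: B at z=4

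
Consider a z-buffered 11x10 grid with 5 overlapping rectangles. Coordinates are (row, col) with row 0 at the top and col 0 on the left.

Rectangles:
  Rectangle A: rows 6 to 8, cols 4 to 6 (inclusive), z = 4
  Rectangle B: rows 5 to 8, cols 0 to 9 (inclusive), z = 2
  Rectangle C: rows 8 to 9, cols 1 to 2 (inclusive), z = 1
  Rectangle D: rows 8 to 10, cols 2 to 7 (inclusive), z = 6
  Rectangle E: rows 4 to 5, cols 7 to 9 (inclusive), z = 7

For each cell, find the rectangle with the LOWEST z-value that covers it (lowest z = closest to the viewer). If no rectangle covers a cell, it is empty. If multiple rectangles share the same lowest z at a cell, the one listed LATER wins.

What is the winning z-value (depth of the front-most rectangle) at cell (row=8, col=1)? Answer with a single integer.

Check cell (8,1):
  A: rows 6-8 cols 4-6 -> outside (col miss)
  B: rows 5-8 cols 0-9 z=2 -> covers; best now B (z=2)
  C: rows 8-9 cols 1-2 z=1 -> covers; best now C (z=1)
  D: rows 8-10 cols 2-7 -> outside (col miss)
  E: rows 4-5 cols 7-9 -> outside (row miss)
Winner: C at z=1

Answer: 1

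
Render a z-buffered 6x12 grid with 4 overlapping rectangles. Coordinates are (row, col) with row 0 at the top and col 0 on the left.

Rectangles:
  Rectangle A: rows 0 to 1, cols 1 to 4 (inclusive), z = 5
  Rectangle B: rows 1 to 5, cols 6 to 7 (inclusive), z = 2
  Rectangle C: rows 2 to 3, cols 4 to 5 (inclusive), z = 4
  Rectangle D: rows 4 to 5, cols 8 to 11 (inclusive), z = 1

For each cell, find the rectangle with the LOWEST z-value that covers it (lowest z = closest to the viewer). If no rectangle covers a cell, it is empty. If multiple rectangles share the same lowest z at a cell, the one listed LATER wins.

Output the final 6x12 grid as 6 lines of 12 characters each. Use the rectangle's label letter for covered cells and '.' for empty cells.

.AAAA.......
.AAAA.BB....
....CCBB....
....CCBB....
......BBDDDD
......BBDDDD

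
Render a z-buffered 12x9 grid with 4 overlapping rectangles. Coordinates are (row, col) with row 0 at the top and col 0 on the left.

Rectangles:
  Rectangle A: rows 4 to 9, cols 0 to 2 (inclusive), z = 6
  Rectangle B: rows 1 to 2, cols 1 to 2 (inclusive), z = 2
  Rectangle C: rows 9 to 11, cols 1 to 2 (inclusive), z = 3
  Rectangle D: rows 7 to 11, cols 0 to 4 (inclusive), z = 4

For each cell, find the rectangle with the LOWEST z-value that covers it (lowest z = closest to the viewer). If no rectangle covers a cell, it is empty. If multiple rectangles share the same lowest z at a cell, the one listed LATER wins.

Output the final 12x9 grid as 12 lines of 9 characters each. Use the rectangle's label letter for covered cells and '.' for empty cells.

.........
.BB......
.BB......
.........
AAA......
AAA......
AAA......
DDDDD....
DDDDD....
DCCDD....
DCCDD....
DCCDD....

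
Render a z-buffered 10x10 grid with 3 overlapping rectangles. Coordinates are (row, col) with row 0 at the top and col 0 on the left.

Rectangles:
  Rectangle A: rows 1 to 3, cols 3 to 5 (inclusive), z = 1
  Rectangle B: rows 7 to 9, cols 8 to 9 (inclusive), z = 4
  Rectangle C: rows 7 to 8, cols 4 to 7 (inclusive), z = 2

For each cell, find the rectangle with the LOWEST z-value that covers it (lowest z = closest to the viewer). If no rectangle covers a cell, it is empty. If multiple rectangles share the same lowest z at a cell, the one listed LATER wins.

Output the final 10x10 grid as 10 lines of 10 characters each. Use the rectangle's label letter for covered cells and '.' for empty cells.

..........
...AAA....
...AAA....
...AAA....
..........
..........
..........
....CCCCBB
....CCCCBB
........BB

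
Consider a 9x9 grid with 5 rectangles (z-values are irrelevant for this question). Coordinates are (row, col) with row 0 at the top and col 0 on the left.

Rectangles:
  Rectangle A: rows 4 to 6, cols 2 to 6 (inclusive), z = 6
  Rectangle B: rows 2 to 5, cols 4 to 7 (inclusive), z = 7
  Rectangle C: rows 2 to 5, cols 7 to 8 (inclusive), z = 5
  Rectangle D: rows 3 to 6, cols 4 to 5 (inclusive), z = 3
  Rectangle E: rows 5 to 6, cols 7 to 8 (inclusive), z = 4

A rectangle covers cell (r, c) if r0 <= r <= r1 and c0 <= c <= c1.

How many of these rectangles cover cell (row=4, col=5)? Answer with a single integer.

Check cell (4,5):
  A: rows 4-6 cols 2-6 -> covers
  B: rows 2-5 cols 4-7 -> covers
  C: rows 2-5 cols 7-8 -> outside (col miss)
  D: rows 3-6 cols 4-5 -> covers
  E: rows 5-6 cols 7-8 -> outside (row miss)
Count covering = 3

Answer: 3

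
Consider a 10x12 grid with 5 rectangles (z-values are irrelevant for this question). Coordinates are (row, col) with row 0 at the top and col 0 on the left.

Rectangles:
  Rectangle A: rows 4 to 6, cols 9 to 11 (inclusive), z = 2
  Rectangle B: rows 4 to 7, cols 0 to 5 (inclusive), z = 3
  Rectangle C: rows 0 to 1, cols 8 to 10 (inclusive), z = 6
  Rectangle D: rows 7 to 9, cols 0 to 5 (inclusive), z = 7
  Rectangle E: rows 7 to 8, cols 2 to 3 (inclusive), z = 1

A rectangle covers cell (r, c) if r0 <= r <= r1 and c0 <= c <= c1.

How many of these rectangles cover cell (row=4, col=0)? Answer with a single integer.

Check cell (4,0):
  A: rows 4-6 cols 9-11 -> outside (col miss)
  B: rows 4-7 cols 0-5 -> covers
  C: rows 0-1 cols 8-10 -> outside (row miss)
  D: rows 7-9 cols 0-5 -> outside (row miss)
  E: rows 7-8 cols 2-3 -> outside (row miss)
Count covering = 1

Answer: 1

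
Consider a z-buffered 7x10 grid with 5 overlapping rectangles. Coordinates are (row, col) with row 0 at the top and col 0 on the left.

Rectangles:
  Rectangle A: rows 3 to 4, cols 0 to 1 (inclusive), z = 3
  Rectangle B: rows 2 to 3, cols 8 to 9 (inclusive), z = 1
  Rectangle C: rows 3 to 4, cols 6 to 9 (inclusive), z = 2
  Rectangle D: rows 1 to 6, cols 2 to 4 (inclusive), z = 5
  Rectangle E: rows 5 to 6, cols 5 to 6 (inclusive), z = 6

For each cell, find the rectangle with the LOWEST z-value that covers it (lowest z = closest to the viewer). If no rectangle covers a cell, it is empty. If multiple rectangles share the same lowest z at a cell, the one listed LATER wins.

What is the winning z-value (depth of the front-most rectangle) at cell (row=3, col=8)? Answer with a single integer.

Answer: 1

Derivation:
Check cell (3,8):
  A: rows 3-4 cols 0-1 -> outside (col miss)
  B: rows 2-3 cols 8-9 z=1 -> covers; best now B (z=1)
  C: rows 3-4 cols 6-9 z=2 -> covers; best now B (z=1)
  D: rows 1-6 cols 2-4 -> outside (col miss)
  E: rows 5-6 cols 5-6 -> outside (row miss)
Winner: B at z=1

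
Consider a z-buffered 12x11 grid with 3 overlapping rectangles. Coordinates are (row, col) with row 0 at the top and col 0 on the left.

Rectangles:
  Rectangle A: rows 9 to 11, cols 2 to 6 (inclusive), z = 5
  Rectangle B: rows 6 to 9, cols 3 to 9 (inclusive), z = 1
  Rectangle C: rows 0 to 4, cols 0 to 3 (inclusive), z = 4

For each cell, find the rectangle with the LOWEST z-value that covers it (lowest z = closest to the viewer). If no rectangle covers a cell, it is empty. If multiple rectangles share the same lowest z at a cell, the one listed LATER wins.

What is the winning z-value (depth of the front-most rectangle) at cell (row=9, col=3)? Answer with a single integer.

Answer: 1

Derivation:
Check cell (9,3):
  A: rows 9-11 cols 2-6 z=5 -> covers; best now A (z=5)
  B: rows 6-9 cols 3-9 z=1 -> covers; best now B (z=1)
  C: rows 0-4 cols 0-3 -> outside (row miss)
Winner: B at z=1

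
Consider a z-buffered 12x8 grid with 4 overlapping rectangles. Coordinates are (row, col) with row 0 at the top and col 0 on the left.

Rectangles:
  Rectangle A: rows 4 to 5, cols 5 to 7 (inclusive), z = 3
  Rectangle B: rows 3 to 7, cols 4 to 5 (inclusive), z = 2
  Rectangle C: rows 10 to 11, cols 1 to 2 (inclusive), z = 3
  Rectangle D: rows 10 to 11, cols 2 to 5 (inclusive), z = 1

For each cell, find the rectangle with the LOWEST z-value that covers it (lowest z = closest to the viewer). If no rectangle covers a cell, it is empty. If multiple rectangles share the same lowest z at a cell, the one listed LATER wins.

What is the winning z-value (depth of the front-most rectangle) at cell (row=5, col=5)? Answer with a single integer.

Answer: 2

Derivation:
Check cell (5,5):
  A: rows 4-5 cols 5-7 z=3 -> covers; best now A (z=3)
  B: rows 3-7 cols 4-5 z=2 -> covers; best now B (z=2)
  C: rows 10-11 cols 1-2 -> outside (row miss)
  D: rows 10-11 cols 2-5 -> outside (row miss)
Winner: B at z=2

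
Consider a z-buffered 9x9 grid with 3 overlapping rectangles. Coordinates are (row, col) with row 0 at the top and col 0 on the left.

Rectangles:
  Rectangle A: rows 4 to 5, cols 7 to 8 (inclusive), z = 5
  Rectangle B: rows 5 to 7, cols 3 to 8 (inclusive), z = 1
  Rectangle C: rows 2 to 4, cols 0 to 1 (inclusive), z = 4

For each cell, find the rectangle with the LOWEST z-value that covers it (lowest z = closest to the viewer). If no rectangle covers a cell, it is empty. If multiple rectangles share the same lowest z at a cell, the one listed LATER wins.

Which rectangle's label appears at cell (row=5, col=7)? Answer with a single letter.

Check cell (5,7):
  A: rows 4-5 cols 7-8 z=5 -> covers; best now A (z=5)
  B: rows 5-7 cols 3-8 z=1 -> covers; best now B (z=1)
  C: rows 2-4 cols 0-1 -> outside (row miss)
Winner: B at z=1

Answer: B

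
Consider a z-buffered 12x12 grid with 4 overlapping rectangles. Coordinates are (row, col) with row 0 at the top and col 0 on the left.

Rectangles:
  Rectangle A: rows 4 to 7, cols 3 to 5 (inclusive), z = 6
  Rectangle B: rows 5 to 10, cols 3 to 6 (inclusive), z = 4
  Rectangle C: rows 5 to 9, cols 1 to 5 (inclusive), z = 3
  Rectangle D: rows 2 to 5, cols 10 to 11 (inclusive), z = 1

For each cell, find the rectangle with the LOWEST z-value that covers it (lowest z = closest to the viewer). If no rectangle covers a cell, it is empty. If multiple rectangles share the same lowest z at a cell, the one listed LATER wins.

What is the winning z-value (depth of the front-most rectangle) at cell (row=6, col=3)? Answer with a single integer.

Check cell (6,3):
  A: rows 4-7 cols 3-5 z=6 -> covers; best now A (z=6)
  B: rows 5-10 cols 3-6 z=4 -> covers; best now B (z=4)
  C: rows 5-9 cols 1-5 z=3 -> covers; best now C (z=3)
  D: rows 2-5 cols 10-11 -> outside (row miss)
Winner: C at z=3

Answer: 3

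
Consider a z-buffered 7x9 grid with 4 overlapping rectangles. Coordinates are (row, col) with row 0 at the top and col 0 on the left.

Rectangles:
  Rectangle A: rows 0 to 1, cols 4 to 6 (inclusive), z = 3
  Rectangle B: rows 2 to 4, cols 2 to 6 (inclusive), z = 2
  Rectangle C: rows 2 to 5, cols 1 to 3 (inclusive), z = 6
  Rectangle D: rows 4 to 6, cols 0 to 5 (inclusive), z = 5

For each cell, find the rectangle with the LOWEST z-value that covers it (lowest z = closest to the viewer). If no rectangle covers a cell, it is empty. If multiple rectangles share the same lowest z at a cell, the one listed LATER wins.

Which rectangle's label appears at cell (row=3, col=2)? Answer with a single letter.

Check cell (3,2):
  A: rows 0-1 cols 4-6 -> outside (row miss)
  B: rows 2-4 cols 2-6 z=2 -> covers; best now B (z=2)
  C: rows 2-5 cols 1-3 z=6 -> covers; best now B (z=2)
  D: rows 4-6 cols 0-5 -> outside (row miss)
Winner: B at z=2

Answer: B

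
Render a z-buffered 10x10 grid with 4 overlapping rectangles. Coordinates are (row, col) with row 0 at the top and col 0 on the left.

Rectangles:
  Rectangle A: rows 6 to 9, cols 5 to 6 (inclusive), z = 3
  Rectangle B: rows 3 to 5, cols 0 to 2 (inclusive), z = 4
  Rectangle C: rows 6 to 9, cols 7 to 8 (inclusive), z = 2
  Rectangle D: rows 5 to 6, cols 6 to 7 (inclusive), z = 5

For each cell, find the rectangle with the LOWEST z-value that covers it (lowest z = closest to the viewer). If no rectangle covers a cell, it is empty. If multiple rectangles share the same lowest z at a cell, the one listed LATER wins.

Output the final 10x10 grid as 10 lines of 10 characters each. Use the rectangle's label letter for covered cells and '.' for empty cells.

..........
..........
..........
BBB.......
BBB.......
BBB...DD..
.....AACC.
.....AACC.
.....AACC.
.....AACC.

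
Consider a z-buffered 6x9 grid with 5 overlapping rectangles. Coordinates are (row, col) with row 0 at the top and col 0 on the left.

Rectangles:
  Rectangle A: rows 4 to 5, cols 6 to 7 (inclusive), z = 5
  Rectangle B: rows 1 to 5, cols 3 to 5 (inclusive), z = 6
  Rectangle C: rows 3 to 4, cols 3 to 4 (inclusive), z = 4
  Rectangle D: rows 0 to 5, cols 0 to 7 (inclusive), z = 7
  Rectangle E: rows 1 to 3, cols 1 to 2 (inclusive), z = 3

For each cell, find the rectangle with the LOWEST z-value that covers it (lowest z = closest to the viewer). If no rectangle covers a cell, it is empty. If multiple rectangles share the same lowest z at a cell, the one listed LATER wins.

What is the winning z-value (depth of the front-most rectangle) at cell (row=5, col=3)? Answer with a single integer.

Answer: 6

Derivation:
Check cell (5,3):
  A: rows 4-5 cols 6-7 -> outside (col miss)
  B: rows 1-5 cols 3-5 z=6 -> covers; best now B (z=6)
  C: rows 3-4 cols 3-4 -> outside (row miss)
  D: rows 0-5 cols 0-7 z=7 -> covers; best now B (z=6)
  E: rows 1-3 cols 1-2 -> outside (row miss)
Winner: B at z=6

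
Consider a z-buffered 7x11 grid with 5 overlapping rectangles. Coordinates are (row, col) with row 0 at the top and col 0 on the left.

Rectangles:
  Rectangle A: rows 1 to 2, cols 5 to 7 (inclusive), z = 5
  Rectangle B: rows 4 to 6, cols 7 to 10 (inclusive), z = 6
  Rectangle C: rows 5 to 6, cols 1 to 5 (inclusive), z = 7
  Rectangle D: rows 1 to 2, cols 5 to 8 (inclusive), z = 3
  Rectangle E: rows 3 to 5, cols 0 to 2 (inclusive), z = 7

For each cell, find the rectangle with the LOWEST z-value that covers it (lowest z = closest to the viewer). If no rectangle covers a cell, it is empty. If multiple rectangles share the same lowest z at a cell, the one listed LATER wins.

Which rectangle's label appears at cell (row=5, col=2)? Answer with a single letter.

Answer: E

Derivation:
Check cell (5,2):
  A: rows 1-2 cols 5-7 -> outside (row miss)
  B: rows 4-6 cols 7-10 -> outside (col miss)
  C: rows 5-6 cols 1-5 z=7 -> covers; best now C (z=7)
  D: rows 1-2 cols 5-8 -> outside (row miss)
  E: rows 3-5 cols 0-2 z=7 -> covers; best now E (z=7)
Winner: E at z=7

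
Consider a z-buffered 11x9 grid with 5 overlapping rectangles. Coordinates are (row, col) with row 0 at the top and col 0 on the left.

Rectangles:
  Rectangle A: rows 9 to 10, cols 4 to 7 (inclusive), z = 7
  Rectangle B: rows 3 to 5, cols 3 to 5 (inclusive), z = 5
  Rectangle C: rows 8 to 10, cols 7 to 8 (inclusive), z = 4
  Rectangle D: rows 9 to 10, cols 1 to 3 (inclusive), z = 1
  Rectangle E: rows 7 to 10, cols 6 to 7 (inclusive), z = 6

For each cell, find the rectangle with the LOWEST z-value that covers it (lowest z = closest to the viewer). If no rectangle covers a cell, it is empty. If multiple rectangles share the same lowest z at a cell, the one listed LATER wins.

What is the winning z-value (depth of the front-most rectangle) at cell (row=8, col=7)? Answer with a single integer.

Answer: 4

Derivation:
Check cell (8,7):
  A: rows 9-10 cols 4-7 -> outside (row miss)
  B: rows 3-5 cols 3-5 -> outside (row miss)
  C: rows 8-10 cols 7-8 z=4 -> covers; best now C (z=4)
  D: rows 9-10 cols 1-3 -> outside (row miss)
  E: rows 7-10 cols 6-7 z=6 -> covers; best now C (z=4)
Winner: C at z=4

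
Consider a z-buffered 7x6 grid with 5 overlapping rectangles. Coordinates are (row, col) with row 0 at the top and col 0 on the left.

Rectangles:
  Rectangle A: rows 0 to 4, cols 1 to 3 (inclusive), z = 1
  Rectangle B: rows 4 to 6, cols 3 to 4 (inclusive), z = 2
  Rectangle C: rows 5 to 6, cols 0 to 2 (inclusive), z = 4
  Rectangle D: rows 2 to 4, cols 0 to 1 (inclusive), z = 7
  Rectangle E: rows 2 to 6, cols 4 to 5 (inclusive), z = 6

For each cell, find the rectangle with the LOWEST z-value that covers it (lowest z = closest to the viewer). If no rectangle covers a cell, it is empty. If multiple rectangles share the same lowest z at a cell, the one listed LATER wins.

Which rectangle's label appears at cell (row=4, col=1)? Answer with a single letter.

Answer: A

Derivation:
Check cell (4,1):
  A: rows 0-4 cols 1-3 z=1 -> covers; best now A (z=1)
  B: rows 4-6 cols 3-4 -> outside (col miss)
  C: rows 5-6 cols 0-2 -> outside (row miss)
  D: rows 2-4 cols 0-1 z=7 -> covers; best now A (z=1)
  E: rows 2-6 cols 4-5 -> outside (col miss)
Winner: A at z=1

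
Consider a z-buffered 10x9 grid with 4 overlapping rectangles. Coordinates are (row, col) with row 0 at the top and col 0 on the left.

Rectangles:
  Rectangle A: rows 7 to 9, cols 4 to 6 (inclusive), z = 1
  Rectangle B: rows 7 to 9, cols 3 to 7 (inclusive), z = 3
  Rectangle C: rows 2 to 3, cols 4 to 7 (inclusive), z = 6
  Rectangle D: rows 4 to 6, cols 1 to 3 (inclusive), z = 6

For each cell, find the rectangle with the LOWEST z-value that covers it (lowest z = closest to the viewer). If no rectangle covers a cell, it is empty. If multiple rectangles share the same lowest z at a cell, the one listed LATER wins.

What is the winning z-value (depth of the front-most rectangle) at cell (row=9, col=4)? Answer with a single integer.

Check cell (9,4):
  A: rows 7-9 cols 4-6 z=1 -> covers; best now A (z=1)
  B: rows 7-9 cols 3-7 z=3 -> covers; best now A (z=1)
  C: rows 2-3 cols 4-7 -> outside (row miss)
  D: rows 4-6 cols 1-3 -> outside (row miss)
Winner: A at z=1

Answer: 1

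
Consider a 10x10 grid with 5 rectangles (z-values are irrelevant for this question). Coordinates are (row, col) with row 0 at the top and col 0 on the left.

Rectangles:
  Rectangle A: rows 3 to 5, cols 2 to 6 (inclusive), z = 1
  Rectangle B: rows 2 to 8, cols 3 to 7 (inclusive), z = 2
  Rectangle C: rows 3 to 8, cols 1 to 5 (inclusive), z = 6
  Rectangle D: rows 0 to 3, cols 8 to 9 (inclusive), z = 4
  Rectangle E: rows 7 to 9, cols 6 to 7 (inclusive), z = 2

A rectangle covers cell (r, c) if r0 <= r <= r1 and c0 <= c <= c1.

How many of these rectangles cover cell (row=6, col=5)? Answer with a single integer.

Answer: 2

Derivation:
Check cell (6,5):
  A: rows 3-5 cols 2-6 -> outside (row miss)
  B: rows 2-8 cols 3-7 -> covers
  C: rows 3-8 cols 1-5 -> covers
  D: rows 0-3 cols 8-9 -> outside (row miss)
  E: rows 7-9 cols 6-7 -> outside (row miss)
Count covering = 2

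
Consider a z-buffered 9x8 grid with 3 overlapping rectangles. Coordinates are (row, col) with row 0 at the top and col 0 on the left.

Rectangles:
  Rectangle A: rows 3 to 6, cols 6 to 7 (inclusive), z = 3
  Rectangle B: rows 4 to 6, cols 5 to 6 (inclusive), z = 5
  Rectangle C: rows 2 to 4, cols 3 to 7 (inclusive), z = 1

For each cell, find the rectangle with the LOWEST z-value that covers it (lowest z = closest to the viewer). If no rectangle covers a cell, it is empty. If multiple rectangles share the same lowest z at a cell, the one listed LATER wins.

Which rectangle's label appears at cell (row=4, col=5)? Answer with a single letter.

Check cell (4,5):
  A: rows 3-6 cols 6-7 -> outside (col miss)
  B: rows 4-6 cols 5-6 z=5 -> covers; best now B (z=5)
  C: rows 2-4 cols 3-7 z=1 -> covers; best now C (z=1)
Winner: C at z=1

Answer: C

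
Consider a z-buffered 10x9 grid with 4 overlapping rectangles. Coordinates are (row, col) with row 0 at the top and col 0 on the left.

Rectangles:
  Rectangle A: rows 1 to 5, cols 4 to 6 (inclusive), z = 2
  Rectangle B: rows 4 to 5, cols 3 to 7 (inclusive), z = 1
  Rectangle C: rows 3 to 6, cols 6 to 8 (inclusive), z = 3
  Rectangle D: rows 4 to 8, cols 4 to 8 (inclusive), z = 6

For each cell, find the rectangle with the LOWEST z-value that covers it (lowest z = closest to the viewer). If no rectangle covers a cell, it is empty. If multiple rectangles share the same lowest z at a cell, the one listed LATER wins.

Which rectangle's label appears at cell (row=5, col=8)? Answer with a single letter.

Answer: C

Derivation:
Check cell (5,8):
  A: rows 1-5 cols 4-6 -> outside (col miss)
  B: rows 4-5 cols 3-7 -> outside (col miss)
  C: rows 3-6 cols 6-8 z=3 -> covers; best now C (z=3)
  D: rows 4-8 cols 4-8 z=6 -> covers; best now C (z=3)
Winner: C at z=3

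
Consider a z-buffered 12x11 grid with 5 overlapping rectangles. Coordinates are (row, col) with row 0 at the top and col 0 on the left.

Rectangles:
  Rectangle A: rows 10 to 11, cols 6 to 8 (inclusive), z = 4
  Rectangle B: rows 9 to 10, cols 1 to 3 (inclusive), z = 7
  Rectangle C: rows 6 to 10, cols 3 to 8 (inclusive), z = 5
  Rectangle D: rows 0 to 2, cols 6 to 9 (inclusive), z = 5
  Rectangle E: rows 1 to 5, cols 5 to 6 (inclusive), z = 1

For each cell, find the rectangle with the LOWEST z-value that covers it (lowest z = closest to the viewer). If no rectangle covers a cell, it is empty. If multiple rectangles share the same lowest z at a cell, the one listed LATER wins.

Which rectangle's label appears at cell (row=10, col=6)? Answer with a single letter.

Answer: A

Derivation:
Check cell (10,6):
  A: rows 10-11 cols 6-8 z=4 -> covers; best now A (z=4)
  B: rows 9-10 cols 1-3 -> outside (col miss)
  C: rows 6-10 cols 3-8 z=5 -> covers; best now A (z=4)
  D: rows 0-2 cols 6-9 -> outside (row miss)
  E: rows 1-5 cols 5-6 -> outside (row miss)
Winner: A at z=4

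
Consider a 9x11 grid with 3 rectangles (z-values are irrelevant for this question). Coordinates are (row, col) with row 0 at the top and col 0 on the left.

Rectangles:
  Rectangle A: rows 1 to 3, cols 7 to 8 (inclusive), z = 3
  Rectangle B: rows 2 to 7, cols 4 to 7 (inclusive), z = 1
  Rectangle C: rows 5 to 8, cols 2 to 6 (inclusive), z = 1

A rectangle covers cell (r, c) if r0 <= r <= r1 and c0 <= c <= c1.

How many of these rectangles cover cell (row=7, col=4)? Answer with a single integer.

Check cell (7,4):
  A: rows 1-3 cols 7-8 -> outside (row miss)
  B: rows 2-7 cols 4-7 -> covers
  C: rows 5-8 cols 2-6 -> covers
Count covering = 2

Answer: 2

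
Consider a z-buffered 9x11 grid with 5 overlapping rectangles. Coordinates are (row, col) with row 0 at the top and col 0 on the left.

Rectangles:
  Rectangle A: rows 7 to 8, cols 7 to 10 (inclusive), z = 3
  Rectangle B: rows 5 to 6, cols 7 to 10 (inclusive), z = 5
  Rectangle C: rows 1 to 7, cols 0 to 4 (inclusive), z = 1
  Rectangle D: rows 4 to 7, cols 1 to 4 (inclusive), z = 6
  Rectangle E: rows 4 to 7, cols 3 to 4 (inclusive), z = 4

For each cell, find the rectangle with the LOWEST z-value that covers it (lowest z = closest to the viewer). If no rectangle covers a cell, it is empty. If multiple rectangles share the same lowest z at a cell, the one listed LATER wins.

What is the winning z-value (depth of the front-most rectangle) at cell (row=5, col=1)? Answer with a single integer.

Check cell (5,1):
  A: rows 7-8 cols 7-10 -> outside (row miss)
  B: rows 5-6 cols 7-10 -> outside (col miss)
  C: rows 1-7 cols 0-4 z=1 -> covers; best now C (z=1)
  D: rows 4-7 cols 1-4 z=6 -> covers; best now C (z=1)
  E: rows 4-7 cols 3-4 -> outside (col miss)
Winner: C at z=1

Answer: 1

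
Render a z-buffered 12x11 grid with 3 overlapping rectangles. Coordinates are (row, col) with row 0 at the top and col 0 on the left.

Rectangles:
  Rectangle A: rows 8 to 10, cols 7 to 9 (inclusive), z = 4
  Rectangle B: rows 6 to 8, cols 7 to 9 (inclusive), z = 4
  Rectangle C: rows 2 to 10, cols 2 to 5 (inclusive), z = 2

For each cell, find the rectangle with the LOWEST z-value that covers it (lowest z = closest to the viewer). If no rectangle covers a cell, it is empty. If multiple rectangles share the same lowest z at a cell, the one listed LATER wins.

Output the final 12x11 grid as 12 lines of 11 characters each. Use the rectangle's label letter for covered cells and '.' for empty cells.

...........
...........
..CCCC.....
..CCCC.....
..CCCC.....
..CCCC.....
..CCCC.BBB.
..CCCC.BBB.
..CCCC.BBB.
..CCCC.AAA.
..CCCC.AAA.
...........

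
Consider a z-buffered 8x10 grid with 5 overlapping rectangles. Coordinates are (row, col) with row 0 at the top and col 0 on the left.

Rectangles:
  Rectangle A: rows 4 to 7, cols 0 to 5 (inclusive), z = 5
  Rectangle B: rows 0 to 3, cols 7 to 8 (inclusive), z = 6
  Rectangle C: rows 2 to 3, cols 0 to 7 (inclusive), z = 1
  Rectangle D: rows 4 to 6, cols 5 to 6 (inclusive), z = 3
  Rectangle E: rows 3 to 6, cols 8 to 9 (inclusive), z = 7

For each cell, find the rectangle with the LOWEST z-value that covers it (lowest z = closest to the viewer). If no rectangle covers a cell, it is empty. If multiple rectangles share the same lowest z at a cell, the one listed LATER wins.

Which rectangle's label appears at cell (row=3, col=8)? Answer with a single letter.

Answer: B

Derivation:
Check cell (3,8):
  A: rows 4-7 cols 0-5 -> outside (row miss)
  B: rows 0-3 cols 7-8 z=6 -> covers; best now B (z=6)
  C: rows 2-3 cols 0-7 -> outside (col miss)
  D: rows 4-6 cols 5-6 -> outside (row miss)
  E: rows 3-6 cols 8-9 z=7 -> covers; best now B (z=6)
Winner: B at z=6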